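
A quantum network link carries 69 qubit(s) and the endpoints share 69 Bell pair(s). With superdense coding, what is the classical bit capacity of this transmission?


Superdense coding allows 2 classical bits per shared entangled pair.
69 pair(s) -> 2 * 69 = 138 classical bits

138


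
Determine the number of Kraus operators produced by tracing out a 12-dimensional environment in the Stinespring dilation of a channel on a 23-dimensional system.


Tracing out the environment in an orthonormal basis {|i>_E} gives Kraus operators K_i = <i|_E U |0>_E.
Number of Kraus operators = dim(H_env) = d_env
= 12

12


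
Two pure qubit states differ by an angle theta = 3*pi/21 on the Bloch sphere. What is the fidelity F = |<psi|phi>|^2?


For states separated by angle theta on Bloch sphere:
F = cos^2(theta/2)
theta = 3*pi/21 = 0.4488
theta/2 = 0.2244
cos(theta/2) = 0.9749
F = 0.9505

0.9505


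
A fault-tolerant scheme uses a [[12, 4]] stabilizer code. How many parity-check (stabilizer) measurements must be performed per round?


For an [[n,k]] stabilizer code:
Number of stabilizer generators = n - k
= 12 - 4
= 8

8


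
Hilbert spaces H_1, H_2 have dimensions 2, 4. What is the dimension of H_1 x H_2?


dim(H_1 x H_2) = 2 * 4
= 8

8


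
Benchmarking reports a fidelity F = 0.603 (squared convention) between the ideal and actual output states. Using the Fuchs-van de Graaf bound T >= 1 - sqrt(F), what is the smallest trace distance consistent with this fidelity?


Fuchs-van de Graaf (squared-fidelity convention): 1 - sqrt(F) <= T <= sqrt(1 - F).
Lower bound: T >= 1 - sqrt(F)
sqrt(F) = sqrt(0.603) = 0.7765
T >= 1 - 0.7765
T >= 0.2235

0.2235


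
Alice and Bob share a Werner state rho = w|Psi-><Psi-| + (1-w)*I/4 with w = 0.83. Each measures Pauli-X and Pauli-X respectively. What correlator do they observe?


|Psi-> = (|01> - |10>)/sqrt(2)
For the pure Bell state, <X_A X_B> = -1 (Bell-state Pauli correlator).
The maximally-mixed part I/4 has tr(I/4 * P tensor P) = 0 for any traceless Pauli P.
So <X_A X_B>_rho = w * (-1) + (1 - w) * 0
= 0.83 * (-1)
= -0.8300

-0.8300


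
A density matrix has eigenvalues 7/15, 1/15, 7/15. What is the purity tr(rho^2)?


tr(rho^2) = sum of eigenvalues squared
= (7/15)^2 + (1/15)^2 + (7/15)^2
= (49 + 1 + 49) / 225
= 99/225
= 0.4400

0.4400


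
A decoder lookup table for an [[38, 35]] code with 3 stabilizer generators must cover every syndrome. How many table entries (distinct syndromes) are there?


Each stabilizer generator gives a binary (+1 or -1) measurement outcome.
With 3 independent generators:
Total syndromes = 2^3
= 8

8


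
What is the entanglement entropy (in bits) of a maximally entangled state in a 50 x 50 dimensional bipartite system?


For a maximally entangled state in d x d:
S = log2(d) = log2(50)
= 5.6439

5.6439


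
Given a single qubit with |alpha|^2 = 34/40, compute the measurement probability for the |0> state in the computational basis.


|alpha|^2 = 34/40 = 0.8500
|beta|^2 = 1 - 34/40 = 6/40 = 0.1500
P(|0>) = |alpha|^2 = 0.8500

0.8500


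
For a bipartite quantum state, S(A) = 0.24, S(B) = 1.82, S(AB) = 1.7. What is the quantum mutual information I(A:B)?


I(A:B) = S(A) + S(B) - S(AB)
= 0.24 + 1.82 - 1.7
= 0.3600

0.3600


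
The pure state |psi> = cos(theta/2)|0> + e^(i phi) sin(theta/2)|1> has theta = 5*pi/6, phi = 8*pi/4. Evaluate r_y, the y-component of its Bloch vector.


theta = 2.6180, phi = 6.2832
r_y = sin(theta)*sin(phi) = 0.5000 * 0.0000
r_y = 0.0000

0.0000


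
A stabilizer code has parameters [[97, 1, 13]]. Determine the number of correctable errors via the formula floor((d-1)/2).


Code parameters: [[97, 1, 13]], distance d = 13.
Number of correctable errors = floor((d-1)/2)
= floor((13 - 1)/2)
= floor(12/2)
= 6

6


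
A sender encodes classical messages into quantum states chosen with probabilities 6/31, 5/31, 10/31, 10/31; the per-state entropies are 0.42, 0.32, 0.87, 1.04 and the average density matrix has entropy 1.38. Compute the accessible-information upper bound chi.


chi = S(rho) - sum_i p_i * S(rho_i)
Weighted entropy = 6/31 * 0.42 + 5/31 * 0.32 + 10/31 * 0.87 + 10/31 * 1.04
= 0.7490
chi = 1.38 - 0.7490
= 0.6310

0.6310


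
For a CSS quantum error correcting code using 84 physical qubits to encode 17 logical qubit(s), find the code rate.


Code rate R = k/n
= 17/84
= 0.2024

0.2024


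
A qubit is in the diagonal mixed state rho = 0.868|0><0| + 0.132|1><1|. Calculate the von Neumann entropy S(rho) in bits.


S = -p*log2(p) - (1-p)*log2(1-p)
p = 0.8680, 1-p = 0.1320
= -0.8680 * log2(0.8680) - 0.1320 * log2(0.1320)
= -(-0.1773) - (-0.3856)
= 0.5629

0.5629


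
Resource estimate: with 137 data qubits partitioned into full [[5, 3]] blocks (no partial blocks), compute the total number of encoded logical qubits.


Each code block uses 5 physical qubits for 3 logical qubit(s).
Number of complete blocks = floor(137 / 5) = 27
Logical qubits = 27 * 3
= 81

81


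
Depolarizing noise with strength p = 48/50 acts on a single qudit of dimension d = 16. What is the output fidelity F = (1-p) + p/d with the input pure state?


F = (1-p) + p/d
= (1 - 0.9600) + 0.9600/16
= 0.0400 + 0.0600
= 0.1000

0.1000


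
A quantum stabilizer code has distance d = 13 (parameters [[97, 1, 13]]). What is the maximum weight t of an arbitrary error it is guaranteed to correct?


Code parameters: [[97, 1, 13]], distance d = 13.
Number of correctable errors = floor((d-1)/2)
= floor((13 - 1)/2)
= floor(12/2)
= 6

6


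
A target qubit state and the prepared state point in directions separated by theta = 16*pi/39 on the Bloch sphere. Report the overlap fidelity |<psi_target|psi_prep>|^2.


For states separated by angle theta on Bloch sphere:
F = cos^2(theta/2)
theta = 16*pi/39 = 1.2889
theta/2 = 0.6444
cos(theta/2) = 0.7994
F = 0.6391

0.6391


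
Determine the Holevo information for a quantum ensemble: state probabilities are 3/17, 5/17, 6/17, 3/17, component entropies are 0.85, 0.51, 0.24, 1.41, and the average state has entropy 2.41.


chi = S(rho) - sum_i p_i * S(rho_i)
Weighted entropy = 3/17 * 0.85 + 5/17 * 0.51 + 6/17 * 0.24 + 3/17 * 1.41
= 0.6335
chi = 2.41 - 0.6335
= 1.7765

1.7765


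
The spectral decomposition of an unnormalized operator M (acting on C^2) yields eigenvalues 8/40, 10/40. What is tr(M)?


tr(M) = sum of eigenvalues
= 8/40 + 10/40
= 18/40
= 0.4500

0.4500


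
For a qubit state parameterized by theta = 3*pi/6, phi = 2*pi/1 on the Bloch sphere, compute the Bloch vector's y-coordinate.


theta = 1.5708, phi = 6.2832
r_y = sin(theta)*sin(phi) = 1.0000 * 0.0000
r_y = 0.0000

0.0000


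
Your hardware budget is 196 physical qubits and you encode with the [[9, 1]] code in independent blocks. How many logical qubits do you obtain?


Each code block uses 9 physical qubits for 1 logical qubit(s).
Number of complete blocks = floor(196 / 9) = 21
Logical qubits = 21 * 1
= 21

21


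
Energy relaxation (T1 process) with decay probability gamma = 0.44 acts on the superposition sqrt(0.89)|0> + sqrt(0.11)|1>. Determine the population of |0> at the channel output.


For amplitude damping with parameter gamma on state sqrt(a)|0> + sqrt(b)|1>:
alpha^2 = 0.89, beta^2 = 0.11
P(|0>) = alpha^2 + gamma * beta^2
= 0.89 + 0.44 * 0.11
= 0.89 + 0.0484
= 0.9384

0.9384


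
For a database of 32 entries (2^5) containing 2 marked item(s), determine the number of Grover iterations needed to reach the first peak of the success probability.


After j Grover iterations the success probability is P(j) = sin^2((2j+1)*theta), where sin(theta) = sqrt(k/N).
N = 2^5 = 32, k = 2
sin(theta) = sqrt(k/N) = 0.25
theta = arcsin(sqrt(k/N)) = 0.2526802551 rad
P(j) reaches its first maximum when (2j+1)*theta is as close as possible to pi/2, i.e. j = round(pi/(4*theta) - 1/2).
pi/(4*theta) - 1/2 = 2.6083
(For comparison, the common estimate pi/4 * sqrt(N/k) = 3.1416; the exact maximiser is used here.)
Optimal iterations = 3

3


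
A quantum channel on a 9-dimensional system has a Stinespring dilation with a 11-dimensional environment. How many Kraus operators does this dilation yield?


Tracing out the environment in an orthonormal basis {|i>_E} gives Kraus operators K_i = <i|_E U |0>_E.
Number of Kraus operators = dim(H_env) = d_env
= 11

11


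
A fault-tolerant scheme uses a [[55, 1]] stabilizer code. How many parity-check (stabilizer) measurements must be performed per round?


For an [[n,k]] stabilizer code:
Number of stabilizer generators = n - k
= 55 - 1
= 54

54


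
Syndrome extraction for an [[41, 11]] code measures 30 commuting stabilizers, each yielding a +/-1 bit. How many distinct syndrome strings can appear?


Each stabilizer generator gives a binary (+1 or -1) measurement outcome.
With 30 independent generators:
Total syndromes = 2^30
= 1073741824

1073741824


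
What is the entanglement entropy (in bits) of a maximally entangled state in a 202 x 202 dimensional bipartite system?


For a maximally entangled state in d x d:
S = log2(d) = log2(202)
= 7.6582

7.6582


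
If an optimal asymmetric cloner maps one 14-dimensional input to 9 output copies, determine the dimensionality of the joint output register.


Output space = H^(tensor 9) where dim(H) = 14
dim = 14^9
= 196 (after 2 factors)
= 2744 (after 3 factors)
= 38416 (after 4 factors)
= 537824 (after 5 factors)
= 7529536 (after 6 factors)
= 105413504 (after 7 factors)
= 1475789056 (after 8 factors)
= 20661046784 (after 9 factors)
= 20661046784

20661046784


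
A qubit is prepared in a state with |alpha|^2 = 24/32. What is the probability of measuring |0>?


|alpha|^2 = 24/32 = 0.7500
|beta|^2 = 1 - 24/32 = 8/32 = 0.2500
P(|0>) = |alpha|^2 = 0.7500

0.7500


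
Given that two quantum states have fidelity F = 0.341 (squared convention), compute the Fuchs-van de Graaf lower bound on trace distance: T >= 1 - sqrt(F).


Fuchs-van de Graaf (squared-fidelity convention): 1 - sqrt(F) <= T <= sqrt(1 - F).
Lower bound: T >= 1 - sqrt(F)
sqrt(F) = sqrt(0.341) = 0.5840
T >= 1 - 0.5840
T >= 0.4160

0.4160


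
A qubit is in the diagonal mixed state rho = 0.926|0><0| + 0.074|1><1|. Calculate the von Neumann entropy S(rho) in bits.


S = -p*log2(p) - (1-p)*log2(1-p)
p = 0.9260, 1-p = 0.0740
= -0.9260 * log2(0.9260) - 0.0740 * log2(0.0740)
= -(-0.1027) - (-0.2780)
= 0.3807

0.3807


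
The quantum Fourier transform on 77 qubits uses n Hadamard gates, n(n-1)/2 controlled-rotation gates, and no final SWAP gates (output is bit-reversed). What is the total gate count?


Hadamard gates: 77
Controlled rotations: n*(n-1)/2 = 77*76/2 = 2926
SWAP gates: 0 (omitted)
Total = 77 + 2926
= 3003

3003


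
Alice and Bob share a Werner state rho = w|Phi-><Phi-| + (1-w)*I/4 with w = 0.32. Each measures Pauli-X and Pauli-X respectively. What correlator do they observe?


|Phi-> = (|00> - |11>)/sqrt(2)
For the pure Bell state, <X_A X_B> = -1 (Bell-state Pauli correlator).
The maximally-mixed part I/4 has tr(I/4 * P tensor P) = 0 for any traceless Pauli P.
So <X_A X_B>_rho = w * (-1) + (1 - w) * 0
= 0.32 * (-1)
= -0.3200

-0.3200


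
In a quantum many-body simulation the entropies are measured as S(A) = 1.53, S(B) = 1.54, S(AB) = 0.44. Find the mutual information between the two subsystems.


I(A:B) = S(A) + S(B) - S(AB)
= 1.53 + 1.54 - 0.44
= 2.6300

2.6300


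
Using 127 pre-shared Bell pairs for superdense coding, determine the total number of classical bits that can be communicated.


Superdense coding allows 2 classical bits per shared entangled pair.
127 pair(s) -> 2 * 127 = 254 classical bits

254


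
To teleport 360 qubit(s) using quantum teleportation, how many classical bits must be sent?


Quantum teleportation requires 2 classical bits per qubit teleported.
360 qubit(s) -> 2 * 360 = 720 classical bits

720


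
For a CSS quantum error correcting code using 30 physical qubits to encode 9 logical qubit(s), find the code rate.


Code rate R = k/n
= 9/30
= 0.3000

0.3000


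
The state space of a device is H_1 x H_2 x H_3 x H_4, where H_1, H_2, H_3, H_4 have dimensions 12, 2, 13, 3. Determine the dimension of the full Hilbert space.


dim(H_1 x H_2 x H_3 x H_4) = 12 * 2 * 13 * 3
= 24 * 13 * 3
= 312 * 3
= 936

936


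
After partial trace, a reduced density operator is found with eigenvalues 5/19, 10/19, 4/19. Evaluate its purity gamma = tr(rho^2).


tr(rho^2) = sum of eigenvalues squared
= (5/19)^2 + (10/19)^2 + (4/19)^2
= (25 + 100 + 16) / 361
= 141/361
= 0.3906

0.3906


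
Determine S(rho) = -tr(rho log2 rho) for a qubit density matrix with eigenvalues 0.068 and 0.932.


S = -p*log2(p) - (1-p)*log2(1-p)
p = 0.0680, 1-p = 0.9320
= -0.0680 * log2(0.0680) - 0.9320 * log2(0.9320)
= -(-0.2637) - (-0.0947)
= 0.3584

0.3584


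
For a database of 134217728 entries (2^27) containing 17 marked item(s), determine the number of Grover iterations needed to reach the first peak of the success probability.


After j Grover iterations the success probability is P(j) = sin^2((2j+1)*theta), where sin(theta) = sqrt(k/N).
N = 2^27 = 134217728, k = 17
sin(theta) = sqrt(k/N) = 0.00035589306
theta = arcsin(sqrt(k/N)) = 0.0003558930675 rad
P(j) reaches its first maximum when (2j+1)*theta is as close as possible to pi/2, i.e. j = round(pi/(4*theta) - 1/2).
pi/(4*theta) - 1/2 = 2206.3375
(For comparison, the common estimate pi/4 * sqrt(N/k) = 2206.8375; the exact maximiser is used here.)
Optimal iterations = 2206

2206


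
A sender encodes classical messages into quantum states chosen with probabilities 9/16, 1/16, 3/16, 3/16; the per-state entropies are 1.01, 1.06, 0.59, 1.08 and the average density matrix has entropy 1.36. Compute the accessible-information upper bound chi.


chi = S(rho) - sum_i p_i * S(rho_i)
Weighted entropy = 9/16 * 1.01 + 1/16 * 1.06 + 3/16 * 0.59 + 3/16 * 1.08
= 0.9475
chi = 1.36 - 0.9475
= 0.4125

0.4125


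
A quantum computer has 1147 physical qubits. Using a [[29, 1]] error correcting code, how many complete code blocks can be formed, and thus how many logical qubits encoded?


Each code block uses 29 physical qubits for 1 logical qubit(s).
Number of complete blocks = floor(1147 / 29) = 39
Logical qubits = 39 * 1
= 39

39


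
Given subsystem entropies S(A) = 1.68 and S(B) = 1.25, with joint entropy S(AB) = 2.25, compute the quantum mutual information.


I(A:B) = S(A) + S(B) - S(AB)
= 1.68 + 1.25 - 2.25
= 0.6800

0.6800


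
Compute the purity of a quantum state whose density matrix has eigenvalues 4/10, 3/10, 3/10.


tr(rho^2) = sum of eigenvalues squared
= (4/10)^2 + (3/10)^2 + (3/10)^2
= (16 + 9 + 9) / 100
= 34/100
= 0.3400

0.3400


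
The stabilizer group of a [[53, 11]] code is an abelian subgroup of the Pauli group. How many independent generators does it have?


For an [[n,k]] stabilizer code:
Number of stabilizer generators = n - k
= 53 - 11
= 42

42


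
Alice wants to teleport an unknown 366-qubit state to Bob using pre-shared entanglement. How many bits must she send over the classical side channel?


Quantum teleportation requires 2 classical bits per qubit teleported.
366 qubit(s) -> 2 * 366 = 732 classical bits

732


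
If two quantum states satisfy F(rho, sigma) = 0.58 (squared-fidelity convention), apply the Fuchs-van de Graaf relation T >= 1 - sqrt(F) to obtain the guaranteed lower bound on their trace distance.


Fuchs-van de Graaf (squared-fidelity convention): 1 - sqrt(F) <= T <= sqrt(1 - F).
Lower bound: T >= 1 - sqrt(F)
sqrt(F) = sqrt(0.58) = 0.7616
T >= 1 - 0.7616
T >= 0.2384

0.2384


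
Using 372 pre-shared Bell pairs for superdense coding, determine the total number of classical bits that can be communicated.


Superdense coding allows 2 classical bits per shared entangled pair.
372 pair(s) -> 2 * 372 = 744 classical bits

744


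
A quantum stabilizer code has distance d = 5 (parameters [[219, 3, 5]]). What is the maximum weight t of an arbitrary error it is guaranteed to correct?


Code parameters: [[219, 3, 5]], distance d = 5.
Number of correctable errors = floor((d-1)/2)
= floor((5 - 1)/2)
= floor(4/2)
= 2

2


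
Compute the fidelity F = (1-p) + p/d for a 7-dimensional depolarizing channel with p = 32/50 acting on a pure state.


F = (1-p) + p/d
= (1 - 0.6400) + 0.6400/7
= 0.3600 + 0.0914
= 0.4514

0.4514


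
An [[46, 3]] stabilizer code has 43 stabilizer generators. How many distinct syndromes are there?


Each stabilizer generator gives a binary (+1 or -1) measurement outcome.
With 43 independent generators:
Total syndromes = 2^43
= 8796093022208

8796093022208


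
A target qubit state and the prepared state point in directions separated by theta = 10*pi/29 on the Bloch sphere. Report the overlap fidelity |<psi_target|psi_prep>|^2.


For states separated by angle theta on Bloch sphere:
F = cos^2(theta/2)
theta = 10*pi/29 = 1.0833
theta/2 = 0.5417
cos(theta/2) = 0.8569
F = 0.7342

0.7342


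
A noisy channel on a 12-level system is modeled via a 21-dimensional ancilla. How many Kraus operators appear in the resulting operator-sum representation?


Tracing out the environment in an orthonormal basis {|i>_E} gives Kraus operators K_i = <i|_E U |0>_E.
Number of Kraus operators = dim(H_env) = d_env
= 21

21


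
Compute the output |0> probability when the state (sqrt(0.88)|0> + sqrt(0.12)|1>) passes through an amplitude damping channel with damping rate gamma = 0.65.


For amplitude damping with parameter gamma on state sqrt(a)|0> + sqrt(b)|1>:
alpha^2 = 0.88, beta^2 = 0.12
P(|0>) = alpha^2 + gamma * beta^2
= 0.88 + 0.65 * 0.12
= 0.88 + 0.0780
= 0.9580

0.9580


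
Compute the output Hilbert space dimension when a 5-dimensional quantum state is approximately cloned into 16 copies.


Output space = H^(tensor 16) where dim(H) = 5
dim = 5^16
= 25 (after 2 factors)
= 125 (after 3 factors)
= 625 (after 4 factors)
= 3125 (after 5 factors)
= 15625 (after 6 factors)
= 78125 (after 7 factors)
= 390625 (after 8 factors)
= 1953125 (after 9 factors)
= 9765625 (after 10 factors)
= 48828125 (after 11 factors)
= 244140625 (after 12 factors)
= 1220703125 (after 13 factors)
= 6103515625 (after 14 factors)
= 30517578125 (after 15 factors)
= 152587890625 (after 16 factors)
= 152587890625

152587890625


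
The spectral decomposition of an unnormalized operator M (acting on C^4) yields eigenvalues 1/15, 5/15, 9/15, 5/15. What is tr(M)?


tr(M) = sum of eigenvalues
= 1/15 + 5/15 + 9/15 + 5/15
= 20/15
= 1.3333

1.3333


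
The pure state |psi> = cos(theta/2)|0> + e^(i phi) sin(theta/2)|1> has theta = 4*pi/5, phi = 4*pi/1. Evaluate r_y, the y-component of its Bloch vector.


theta = 2.5133, phi = 12.5664
r_y = sin(theta)*sin(phi) = 0.5878 * 0.0000
r_y = 0.0000

0.0000


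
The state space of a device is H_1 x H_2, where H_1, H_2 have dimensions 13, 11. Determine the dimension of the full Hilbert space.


dim(H_1 x H_2) = 13 * 11
= 143

143


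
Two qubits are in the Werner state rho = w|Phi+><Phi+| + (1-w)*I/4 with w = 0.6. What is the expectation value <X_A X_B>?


|Phi+> = (|00> + |11>)/sqrt(2)
For the pure Bell state, <X_A X_B> = +1 (Bell-state Pauli correlator).
The maximally-mixed part I/4 has tr(I/4 * P tensor P) = 0 for any traceless Pauli P.
So <X_A X_B>_rho = w * (+1) + (1 - w) * 0
= 0.6 * (+1)
= 0.6000

0.6000


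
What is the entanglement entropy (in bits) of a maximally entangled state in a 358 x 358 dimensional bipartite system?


For a maximally entangled state in d x d:
S = log2(d) = log2(358)
= 8.4838

8.4838


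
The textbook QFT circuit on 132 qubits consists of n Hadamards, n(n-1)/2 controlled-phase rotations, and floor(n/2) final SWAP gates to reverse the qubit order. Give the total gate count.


Hadamard gates: 132
Controlled rotations: n*(n-1)/2 = 132*131/2 = 8646
SWAP gates: floor(n/2) = floor(132/2) = 66
Total = 132 + 8646 + 66
= 8844

8844


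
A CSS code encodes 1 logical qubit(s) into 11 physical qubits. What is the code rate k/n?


Code rate R = k/n
= 1/11
= 0.0909

0.0909


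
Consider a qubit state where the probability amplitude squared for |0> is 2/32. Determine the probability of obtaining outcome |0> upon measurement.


|alpha|^2 = 2/32 = 0.0625
|beta|^2 = 1 - 2/32 = 30/32 = 0.9375
P(|0>) = |alpha|^2 = 0.0625

0.0625


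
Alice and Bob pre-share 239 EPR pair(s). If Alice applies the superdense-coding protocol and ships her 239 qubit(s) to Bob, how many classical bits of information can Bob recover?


Superdense coding allows 2 classical bits per shared entangled pair.
239 pair(s) -> 2 * 239 = 478 classical bits

478


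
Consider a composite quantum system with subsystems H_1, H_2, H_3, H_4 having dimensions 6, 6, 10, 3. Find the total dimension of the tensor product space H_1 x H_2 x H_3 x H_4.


dim(H_1 x H_2 x H_3 x H_4) = 6 * 6 * 10 * 3
= 36 * 10 * 3
= 360 * 3
= 1080

1080


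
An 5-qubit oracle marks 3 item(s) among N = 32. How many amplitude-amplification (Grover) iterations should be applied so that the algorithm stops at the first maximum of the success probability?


After j Grover iterations the success probability is P(j) = sin^2((2j+1)*theta), where sin(theta) = sqrt(k/N).
N = 2^5 = 32, k = 3
sin(theta) = sqrt(k/N) = 0.3061862178
theta = arcsin(sqrt(k/N)) = 0.3111842443 rad
P(j) reaches its first maximum when (2j+1)*theta is as close as possible to pi/2, i.e. j = round(pi/(4*theta) - 1/2).
pi/(4*theta) - 1/2 = 2.0239
(For comparison, the common estimate pi/4 * sqrt(N/k) = 2.5651; the exact maximiser is used here.)
Optimal iterations = 2

2


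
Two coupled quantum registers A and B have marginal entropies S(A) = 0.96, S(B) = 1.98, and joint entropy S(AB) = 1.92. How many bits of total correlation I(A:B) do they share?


I(A:B) = S(A) + S(B) - S(AB)
= 0.96 + 1.98 - 1.92
= 1.0200

1.0200


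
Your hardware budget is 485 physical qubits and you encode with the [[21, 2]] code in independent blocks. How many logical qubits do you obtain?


Each code block uses 21 physical qubits for 2 logical qubit(s).
Number of complete blocks = floor(485 / 21) = 23
Logical qubits = 23 * 2
= 46

46


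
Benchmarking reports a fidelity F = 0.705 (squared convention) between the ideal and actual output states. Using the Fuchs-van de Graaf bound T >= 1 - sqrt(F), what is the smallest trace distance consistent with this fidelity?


Fuchs-van de Graaf (squared-fidelity convention): 1 - sqrt(F) <= T <= sqrt(1 - F).
Lower bound: T >= 1 - sqrt(F)
sqrt(F) = sqrt(0.705) = 0.8396
T >= 1 - 0.8396
T >= 0.1604

0.1604


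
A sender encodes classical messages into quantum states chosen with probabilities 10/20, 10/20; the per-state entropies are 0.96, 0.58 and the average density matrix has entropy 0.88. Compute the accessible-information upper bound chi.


chi = S(rho) - sum_i p_i * S(rho_i)
Weighted entropy = 10/20 * 0.96 + 10/20 * 0.58
= 0.7700
chi = 0.88 - 0.7700
= 0.1100

0.1100


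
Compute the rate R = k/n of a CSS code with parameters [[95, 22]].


Code rate R = k/n
= 22/95
= 0.2316

0.2316


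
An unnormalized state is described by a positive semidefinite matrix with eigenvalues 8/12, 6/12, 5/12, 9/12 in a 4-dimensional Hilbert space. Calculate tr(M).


tr(M) = sum of eigenvalues
= 8/12 + 6/12 + 5/12 + 9/12
= 28/12
= 2.3333

2.3333


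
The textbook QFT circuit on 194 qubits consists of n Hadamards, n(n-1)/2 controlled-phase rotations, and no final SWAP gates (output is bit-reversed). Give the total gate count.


Hadamard gates: 194
Controlled rotations: n*(n-1)/2 = 194*193/2 = 18721
SWAP gates: 0 (omitted)
Total = 194 + 18721
= 18915

18915


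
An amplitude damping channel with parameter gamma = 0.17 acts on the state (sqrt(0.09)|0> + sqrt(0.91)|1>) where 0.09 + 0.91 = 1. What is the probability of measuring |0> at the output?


For amplitude damping with parameter gamma on state sqrt(a)|0> + sqrt(b)|1>:
alpha^2 = 0.09, beta^2 = 0.91
P(|0>) = alpha^2 + gamma * beta^2
= 0.09 + 0.17 * 0.91
= 0.09 + 0.1547
= 0.2447

0.2447


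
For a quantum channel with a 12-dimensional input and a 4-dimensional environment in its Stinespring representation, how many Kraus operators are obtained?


Tracing out the environment in an orthonormal basis {|i>_E} gives Kraus operators K_i = <i|_E U |0>_E.
Number of Kraus operators = dim(H_env) = d_env
= 4

4


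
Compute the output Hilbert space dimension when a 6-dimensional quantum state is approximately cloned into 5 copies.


Output space = H^(tensor 5) where dim(H) = 6
dim = 6^5
= 36 (after 2 factors)
= 216 (after 3 factors)
= 1296 (after 4 factors)
= 7776 (after 5 factors)
= 7776

7776


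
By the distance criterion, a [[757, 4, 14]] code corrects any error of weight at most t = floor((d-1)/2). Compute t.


Code parameters: [[757, 4, 14]], distance d = 14.
Number of correctable errors = floor((d-1)/2)
= floor((14 - 1)/2)
= floor(13/2)
= 6

6


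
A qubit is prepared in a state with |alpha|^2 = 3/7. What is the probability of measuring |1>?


|alpha|^2 = 3/7 = 0.4286
|beta|^2 = 1 - 3/7 = 4/7 = 0.5714
P(|1>) = |beta|^2 = 0.5714

0.5714


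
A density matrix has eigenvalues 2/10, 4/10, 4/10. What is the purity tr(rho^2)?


tr(rho^2) = sum of eigenvalues squared
= (2/10)^2 + (4/10)^2 + (4/10)^2
= (4 + 16 + 16) / 100
= 36/100
= 0.3600

0.3600


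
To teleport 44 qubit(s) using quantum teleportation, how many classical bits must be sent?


Quantum teleportation requires 2 classical bits per qubit teleported.
44 qubit(s) -> 2 * 44 = 88 classical bits

88


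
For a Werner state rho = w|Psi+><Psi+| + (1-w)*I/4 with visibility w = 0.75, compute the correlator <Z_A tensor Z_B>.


|Psi+> = (|01> + |10>)/sqrt(2)
For the pure Bell state, <Z_A Z_B> = -1 (Bell-state Pauli correlator).
The maximally-mixed part I/4 has tr(I/4 * P tensor P) = 0 for any traceless Pauli P.
So <Z_A Z_B>_rho = w * (-1) + (1 - w) * 0
= 0.75 * (-1)
= -0.7500

-0.7500


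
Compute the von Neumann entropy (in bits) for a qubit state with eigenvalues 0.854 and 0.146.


S = -p*log2(p) - (1-p)*log2(1-p)
p = 0.8540, 1-p = 0.1460
= -0.8540 * log2(0.8540) - 0.1460 * log2(0.1460)
= -(-0.1944) - (-0.4053)
= 0.5997

0.5997


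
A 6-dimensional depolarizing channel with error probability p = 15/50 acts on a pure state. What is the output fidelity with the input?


F = (1-p) + p/d
= (1 - 0.3000) + 0.3000/6
= 0.7000 + 0.0500
= 0.7500

0.7500


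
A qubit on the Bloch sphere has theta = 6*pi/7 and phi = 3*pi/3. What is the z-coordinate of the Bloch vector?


theta = 2.6928, phi = 3.1416
r_z = cos(theta) = -0.9010

-0.9010


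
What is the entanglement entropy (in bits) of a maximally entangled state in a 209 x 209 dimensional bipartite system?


For a maximally entangled state in d x d:
S = log2(d) = log2(209)
= 7.7074

7.7074


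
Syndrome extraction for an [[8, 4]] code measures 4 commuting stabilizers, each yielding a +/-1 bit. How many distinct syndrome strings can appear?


Each stabilizer generator gives a binary (+1 or -1) measurement outcome.
With 4 independent generators:
Total syndromes = 2^4
= 16

16


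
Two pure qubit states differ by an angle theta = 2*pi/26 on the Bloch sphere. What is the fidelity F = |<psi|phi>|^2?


For states separated by angle theta on Bloch sphere:
F = cos^2(theta/2)
theta = 2*pi/26 = 0.2417
theta/2 = 0.1208
cos(theta/2) = 0.9927
F = 0.9855

0.9855


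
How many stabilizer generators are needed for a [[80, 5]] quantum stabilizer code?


For an [[n,k]] stabilizer code:
Number of stabilizer generators = n - k
= 80 - 5
= 75

75


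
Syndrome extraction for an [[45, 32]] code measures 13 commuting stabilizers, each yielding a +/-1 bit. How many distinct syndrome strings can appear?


Each stabilizer generator gives a binary (+1 or -1) measurement outcome.
With 13 independent generators:
Total syndromes = 2^13
= 8192

8192


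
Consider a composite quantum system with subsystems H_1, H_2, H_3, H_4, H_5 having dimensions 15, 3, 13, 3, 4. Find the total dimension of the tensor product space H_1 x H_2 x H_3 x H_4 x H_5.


dim(H_1 x H_2 x H_3 x H_4 x H_5) = 15 * 3 * 13 * 3 * 4
= 45 * 13 * 3 * 4
= 585 * 3 * 4
= 1755 * 4
= 7020

7020


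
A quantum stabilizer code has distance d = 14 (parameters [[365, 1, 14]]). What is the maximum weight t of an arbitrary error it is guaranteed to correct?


Code parameters: [[365, 1, 14]], distance d = 14.
Number of correctable errors = floor((d-1)/2)
= floor((14 - 1)/2)
= floor(13/2)
= 6

6


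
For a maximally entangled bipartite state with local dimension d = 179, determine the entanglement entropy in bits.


For a maximally entangled state in d x d:
S = log2(d) = log2(179)
= 7.4838

7.4838


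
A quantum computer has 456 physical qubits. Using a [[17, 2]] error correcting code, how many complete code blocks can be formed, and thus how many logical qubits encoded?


Each code block uses 17 physical qubits for 2 logical qubit(s).
Number of complete blocks = floor(456 / 17) = 26
Logical qubits = 26 * 2
= 52

52


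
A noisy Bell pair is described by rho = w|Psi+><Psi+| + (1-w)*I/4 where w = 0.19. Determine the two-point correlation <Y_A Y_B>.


|Psi+> = (|01> + |10>)/sqrt(2)
For the pure Bell state, <Y_A Y_B> = +1 (Bell-state Pauli correlator).
The maximally-mixed part I/4 has tr(I/4 * P tensor P) = 0 for any traceless Pauli P.
So <Y_A Y_B>_rho = w * (+1) + (1 - w) * 0
= 0.19 * (+1)
= 0.1900

0.1900


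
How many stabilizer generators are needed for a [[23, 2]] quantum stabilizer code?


For an [[n,k]] stabilizer code:
Number of stabilizer generators = n - k
= 23 - 2
= 21

21


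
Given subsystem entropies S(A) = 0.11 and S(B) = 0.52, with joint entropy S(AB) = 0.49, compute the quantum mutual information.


I(A:B) = S(A) + S(B) - S(AB)
= 0.11 + 0.52 - 0.49
= 0.1400

0.1400


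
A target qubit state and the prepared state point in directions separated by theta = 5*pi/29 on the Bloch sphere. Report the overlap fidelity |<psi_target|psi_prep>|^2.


For states separated by angle theta on Bloch sphere:
F = cos^2(theta/2)
theta = 5*pi/29 = 0.5417
theta/2 = 0.2708
cos(theta/2) = 0.9635
F = 0.9284

0.9284


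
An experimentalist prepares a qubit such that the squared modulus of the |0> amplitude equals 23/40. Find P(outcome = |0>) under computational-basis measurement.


|alpha|^2 = 23/40 = 0.5750
|beta|^2 = 1 - 23/40 = 17/40 = 0.4250
P(|0>) = |alpha|^2 = 0.5750

0.5750


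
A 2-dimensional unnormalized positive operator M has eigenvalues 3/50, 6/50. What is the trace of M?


tr(M) = sum of eigenvalues
= 3/50 + 6/50
= 9/50
= 0.1800

0.1800


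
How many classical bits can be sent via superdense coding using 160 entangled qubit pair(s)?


Superdense coding allows 2 classical bits per shared entangled pair.
160 pair(s) -> 2 * 160 = 320 classical bits

320


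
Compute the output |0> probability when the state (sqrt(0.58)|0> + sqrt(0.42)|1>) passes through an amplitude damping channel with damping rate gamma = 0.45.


For amplitude damping with parameter gamma on state sqrt(a)|0> + sqrt(b)|1>:
alpha^2 = 0.58, beta^2 = 0.42
P(|0>) = alpha^2 + gamma * beta^2
= 0.58 + 0.45 * 0.42
= 0.58 + 0.1890
= 0.7690

0.7690


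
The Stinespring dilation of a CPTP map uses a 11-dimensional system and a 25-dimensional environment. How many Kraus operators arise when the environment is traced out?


Tracing out the environment in an orthonormal basis {|i>_E} gives Kraus operators K_i = <i|_E U |0>_E.
Number of Kraus operators = dim(H_env) = d_env
= 25

25


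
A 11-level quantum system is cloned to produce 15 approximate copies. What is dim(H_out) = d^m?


Output space = H^(tensor 15) where dim(H) = 11
dim = 11^15
= 121 (after 2 factors)
= 1331 (after 3 factors)
= 14641 (after 4 factors)
= 161051 (after 5 factors)
= 1771561 (after 6 factors)
= 19487171 (after 7 factors)
= 214358881 (after 8 factors)
= 2357947691 (after 9 factors)
= 25937424601 (after 10 factors)
= 285311670611 (after 11 factors)
= 3138428376721 (after 12 factors)
= 34522712143931 (after 13 factors)
= 379749833583241 (after 14 factors)
= 4177248169415651 (after 15 factors)
= 4177248169415651

4177248169415651


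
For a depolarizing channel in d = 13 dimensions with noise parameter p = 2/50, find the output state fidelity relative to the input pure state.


F = (1-p) + p/d
= (1 - 0.0400) + 0.0400/13
= 0.9600 + 0.0031
= 0.9631

0.9631


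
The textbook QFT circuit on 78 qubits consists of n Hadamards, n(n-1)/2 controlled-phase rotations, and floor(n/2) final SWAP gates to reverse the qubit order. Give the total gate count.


Hadamard gates: 78
Controlled rotations: n*(n-1)/2 = 78*77/2 = 3003
SWAP gates: floor(n/2) = floor(78/2) = 39
Total = 78 + 3003 + 39
= 3120

3120


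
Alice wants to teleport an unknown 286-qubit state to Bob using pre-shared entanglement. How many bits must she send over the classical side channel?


Quantum teleportation requires 2 classical bits per qubit teleported.
286 qubit(s) -> 2 * 286 = 572 classical bits

572


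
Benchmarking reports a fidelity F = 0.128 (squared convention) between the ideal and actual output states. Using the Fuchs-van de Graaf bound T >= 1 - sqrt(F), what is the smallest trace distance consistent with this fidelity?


Fuchs-van de Graaf (squared-fidelity convention): 1 - sqrt(F) <= T <= sqrt(1 - F).
Lower bound: T >= 1 - sqrt(F)
sqrt(F) = sqrt(0.128) = 0.3578
T >= 1 - 0.3578
T >= 0.6422

0.6422


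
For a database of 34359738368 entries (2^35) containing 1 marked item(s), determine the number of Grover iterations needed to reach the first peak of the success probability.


After j Grover iterations the success probability is P(j) = sin^2((2j+1)*theta), where sin(theta) = sqrt(k/N).
N = 2^35 = 34359738368, k = 1
sin(theta) = sqrt(k/N) = 5.394796609e-06
theta = arcsin(sqrt(k/N)) = 5.394796609e-06 rad
P(j) reaches its first maximum when (2j+1)*theta is as close as possible to pi/2, i.e. j = round(pi/(4*theta) - 1/2).
pi/(4*theta) - 1/2 = 145583.8881
(For comparison, the common estimate pi/4 * sqrt(N/k) = 145584.3881; the exact maximiser is used here.)
Optimal iterations = 145584

145584


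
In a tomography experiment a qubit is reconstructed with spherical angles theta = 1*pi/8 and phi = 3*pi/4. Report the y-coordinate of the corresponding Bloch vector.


theta = 0.3927, phi = 2.3562
r_y = sin(theta)*sin(phi) = 0.3827 * 0.7071
r_y = 0.2706

0.2706


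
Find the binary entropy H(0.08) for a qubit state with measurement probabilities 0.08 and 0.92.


S = -p*log2(p) - (1-p)*log2(1-p)
p = 0.0800, 1-p = 0.9200
= -0.0800 * log2(0.0800) - 0.9200 * log2(0.9200)
= -(-0.2915) - (-0.1107)
= 0.4022

0.4022


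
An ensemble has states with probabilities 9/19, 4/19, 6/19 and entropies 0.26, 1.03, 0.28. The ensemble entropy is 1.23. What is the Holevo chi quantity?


chi = S(rho) - sum_i p_i * S(rho_i)
Weighted entropy = 9/19 * 0.26 + 4/19 * 1.03 + 6/19 * 0.28
= 0.4284
chi = 1.23 - 0.4284
= 0.8016

0.8016


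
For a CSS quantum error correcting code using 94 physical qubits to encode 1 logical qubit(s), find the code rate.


Code rate R = k/n
= 1/94
= 0.0106

0.0106


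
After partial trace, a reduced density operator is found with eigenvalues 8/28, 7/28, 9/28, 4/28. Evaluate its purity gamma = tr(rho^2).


tr(rho^2) = sum of eigenvalues squared
= (8/28)^2 + (7/28)^2 + (9/28)^2 + (4/28)^2
= (64 + 49 + 81 + 16) / 784
= 210/784
= 0.2679

0.2679


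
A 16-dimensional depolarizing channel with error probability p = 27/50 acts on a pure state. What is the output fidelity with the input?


F = (1-p) + p/d
= (1 - 0.5400) + 0.5400/16
= 0.4600 + 0.0338
= 0.4937

0.4937


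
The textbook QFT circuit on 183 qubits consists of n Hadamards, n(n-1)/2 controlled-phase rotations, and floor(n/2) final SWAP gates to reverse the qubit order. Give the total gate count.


Hadamard gates: 183
Controlled rotations: n*(n-1)/2 = 183*182/2 = 16653
SWAP gates: floor(n/2) = floor(183/2) = 91
Total = 183 + 16653 + 91
= 16927

16927


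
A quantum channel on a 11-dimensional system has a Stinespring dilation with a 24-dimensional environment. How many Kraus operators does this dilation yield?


Tracing out the environment in an orthonormal basis {|i>_E} gives Kraus operators K_i = <i|_E U |0>_E.
Number of Kraus operators = dim(H_env) = d_env
= 24

24


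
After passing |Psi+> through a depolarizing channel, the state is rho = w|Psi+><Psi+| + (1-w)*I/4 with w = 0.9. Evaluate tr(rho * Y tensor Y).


|Psi+> = (|01> + |10>)/sqrt(2)
For the pure Bell state, <Y_A Y_B> = +1 (Bell-state Pauli correlator).
The maximally-mixed part I/4 has tr(I/4 * P tensor P) = 0 for any traceless Pauli P.
So <Y_A Y_B>_rho = w * (+1) + (1 - w) * 0
= 0.9 * (+1)
= 0.9000

0.9000


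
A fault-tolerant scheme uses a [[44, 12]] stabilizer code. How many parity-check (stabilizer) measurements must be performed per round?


For an [[n,k]] stabilizer code:
Number of stabilizer generators = n - k
= 44 - 12
= 32

32


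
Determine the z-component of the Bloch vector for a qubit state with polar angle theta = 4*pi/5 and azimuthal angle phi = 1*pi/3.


theta = 2.5133, phi = 1.0472
r_z = cos(theta) = -0.8090

-0.8090


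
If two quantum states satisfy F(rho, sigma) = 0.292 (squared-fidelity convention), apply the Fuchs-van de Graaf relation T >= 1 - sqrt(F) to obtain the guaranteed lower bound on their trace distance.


Fuchs-van de Graaf (squared-fidelity convention): 1 - sqrt(F) <= T <= sqrt(1 - F).
Lower bound: T >= 1 - sqrt(F)
sqrt(F) = sqrt(0.292) = 0.5404
T >= 1 - 0.5404
T >= 0.4596

0.4596


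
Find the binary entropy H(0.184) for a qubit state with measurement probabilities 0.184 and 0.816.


S = -p*log2(p) - (1-p)*log2(1-p)
p = 0.1840, 1-p = 0.8160
= -0.1840 * log2(0.1840) - 0.8160 * log2(0.8160)
= -(-0.4494) - (-0.2394)
= 0.6887

0.6887


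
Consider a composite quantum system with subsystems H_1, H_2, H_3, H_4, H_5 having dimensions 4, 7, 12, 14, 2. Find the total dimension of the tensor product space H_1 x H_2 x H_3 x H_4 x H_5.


dim(H_1 x H_2 x H_3 x H_4 x H_5) = 4 * 7 * 12 * 14 * 2
= 28 * 12 * 14 * 2
= 336 * 14 * 2
= 4704 * 2
= 9408

9408


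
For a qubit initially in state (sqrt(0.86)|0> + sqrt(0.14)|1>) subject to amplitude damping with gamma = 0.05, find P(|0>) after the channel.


For amplitude damping with parameter gamma on state sqrt(a)|0> + sqrt(b)|1>:
alpha^2 = 0.86, beta^2 = 0.14
P(|0>) = alpha^2 + gamma * beta^2
= 0.86 + 0.05 * 0.14
= 0.86 + 0.0070
= 0.8670

0.8670


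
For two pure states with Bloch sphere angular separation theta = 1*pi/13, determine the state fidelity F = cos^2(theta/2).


For states separated by angle theta on Bloch sphere:
F = cos^2(theta/2)
theta = 1*pi/13 = 0.2417
theta/2 = 0.1208
cos(theta/2) = 0.9927
F = 0.9855

0.9855


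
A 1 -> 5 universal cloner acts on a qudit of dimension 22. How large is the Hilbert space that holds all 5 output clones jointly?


Output space = H^(tensor 5) where dim(H) = 22
dim = 22^5
= 484 (after 2 factors)
= 10648 (after 3 factors)
= 234256 (after 4 factors)
= 5153632 (after 5 factors)
= 5153632

5153632


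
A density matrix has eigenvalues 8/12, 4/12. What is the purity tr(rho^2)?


tr(rho^2) = sum of eigenvalues squared
= (8/12)^2 + (4/12)^2
= (64 + 16) / 144
= 80/144
= 0.5556

0.5556


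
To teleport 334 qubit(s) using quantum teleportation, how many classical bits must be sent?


Quantum teleportation requires 2 classical bits per qubit teleported.
334 qubit(s) -> 2 * 334 = 668 classical bits

668


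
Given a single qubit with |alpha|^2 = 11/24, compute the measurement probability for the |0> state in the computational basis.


|alpha|^2 = 11/24 = 0.4583
|beta|^2 = 1 - 11/24 = 13/24 = 0.5417
P(|0>) = |alpha|^2 = 0.4583

0.4583


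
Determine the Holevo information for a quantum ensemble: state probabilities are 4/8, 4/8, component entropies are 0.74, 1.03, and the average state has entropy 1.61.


chi = S(rho) - sum_i p_i * S(rho_i)
Weighted entropy = 4/8 * 0.74 + 4/8 * 1.03
= 0.8850
chi = 1.61 - 0.8850
= 0.7250

0.7250
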